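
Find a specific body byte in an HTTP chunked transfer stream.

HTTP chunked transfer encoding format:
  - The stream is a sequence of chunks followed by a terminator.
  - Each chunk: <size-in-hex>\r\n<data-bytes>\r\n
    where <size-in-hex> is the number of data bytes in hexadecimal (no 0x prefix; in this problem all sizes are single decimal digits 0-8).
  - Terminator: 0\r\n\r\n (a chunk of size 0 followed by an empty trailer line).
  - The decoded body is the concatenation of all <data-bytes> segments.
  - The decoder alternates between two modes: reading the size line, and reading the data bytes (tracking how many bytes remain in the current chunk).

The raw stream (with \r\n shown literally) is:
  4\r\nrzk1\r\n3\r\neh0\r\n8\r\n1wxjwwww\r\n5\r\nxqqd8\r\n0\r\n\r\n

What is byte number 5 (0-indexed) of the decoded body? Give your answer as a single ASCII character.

Chunk 1: stream[0..1]='4' size=0x4=4, data at stream[3..7]='rzk1' -> body[0..4], body so far='rzk1'
Chunk 2: stream[9..10]='3' size=0x3=3, data at stream[12..15]='eh0' -> body[4..7], body so far='rzk1eh0'
Chunk 3: stream[17..18]='8' size=0x8=8, data at stream[20..28]='1wxjwwww' -> body[7..15], body so far='rzk1eh01wxjwwww'
Chunk 4: stream[30..31]='5' size=0x5=5, data at stream[33..38]='xqqd8' -> body[15..20], body so far='rzk1eh01wxjwwwwxqqd8'
Chunk 5: stream[40..41]='0' size=0 (terminator). Final body='rzk1eh01wxjwwwwxqqd8' (20 bytes)
Body byte 5 = 'h'

Answer: h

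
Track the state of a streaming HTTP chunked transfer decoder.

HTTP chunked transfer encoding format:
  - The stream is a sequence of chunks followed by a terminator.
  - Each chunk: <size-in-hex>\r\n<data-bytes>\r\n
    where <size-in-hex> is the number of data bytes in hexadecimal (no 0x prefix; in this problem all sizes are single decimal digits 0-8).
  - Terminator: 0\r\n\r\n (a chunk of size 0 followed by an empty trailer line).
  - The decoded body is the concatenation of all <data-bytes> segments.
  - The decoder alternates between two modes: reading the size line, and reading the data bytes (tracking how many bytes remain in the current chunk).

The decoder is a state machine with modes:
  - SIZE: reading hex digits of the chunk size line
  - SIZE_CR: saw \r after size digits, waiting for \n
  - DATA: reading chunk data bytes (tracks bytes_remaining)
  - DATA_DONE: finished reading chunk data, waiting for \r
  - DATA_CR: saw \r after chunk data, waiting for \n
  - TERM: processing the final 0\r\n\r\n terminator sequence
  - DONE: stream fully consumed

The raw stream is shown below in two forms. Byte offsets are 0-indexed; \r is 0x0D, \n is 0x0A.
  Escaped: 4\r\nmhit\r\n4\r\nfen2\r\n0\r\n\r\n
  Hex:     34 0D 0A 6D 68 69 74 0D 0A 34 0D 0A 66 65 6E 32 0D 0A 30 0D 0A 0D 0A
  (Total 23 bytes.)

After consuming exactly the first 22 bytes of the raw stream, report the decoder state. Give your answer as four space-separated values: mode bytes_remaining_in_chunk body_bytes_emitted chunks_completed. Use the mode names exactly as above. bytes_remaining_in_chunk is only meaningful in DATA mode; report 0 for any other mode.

Byte 0 = '4': mode=SIZE remaining=0 emitted=0 chunks_done=0
Byte 1 = 0x0D: mode=SIZE_CR remaining=0 emitted=0 chunks_done=0
Byte 2 = 0x0A: mode=DATA remaining=4 emitted=0 chunks_done=0
Byte 3 = 'm': mode=DATA remaining=3 emitted=1 chunks_done=0
Byte 4 = 'h': mode=DATA remaining=2 emitted=2 chunks_done=0
Byte 5 = 'i': mode=DATA remaining=1 emitted=3 chunks_done=0
Byte 6 = 't': mode=DATA_DONE remaining=0 emitted=4 chunks_done=0
Byte 7 = 0x0D: mode=DATA_CR remaining=0 emitted=4 chunks_done=0
Byte 8 = 0x0A: mode=SIZE remaining=0 emitted=4 chunks_done=1
Byte 9 = '4': mode=SIZE remaining=0 emitted=4 chunks_done=1
Byte 10 = 0x0D: mode=SIZE_CR remaining=0 emitted=4 chunks_done=1
Byte 11 = 0x0A: mode=DATA remaining=4 emitted=4 chunks_done=1
Byte 12 = 'f': mode=DATA remaining=3 emitted=5 chunks_done=1
Byte 13 = 'e': mode=DATA remaining=2 emitted=6 chunks_done=1
Byte 14 = 'n': mode=DATA remaining=1 emitted=7 chunks_done=1
Byte 15 = '2': mode=DATA_DONE remaining=0 emitted=8 chunks_done=1
Byte 16 = 0x0D: mode=DATA_CR remaining=0 emitted=8 chunks_done=1
Byte 17 = 0x0A: mode=SIZE remaining=0 emitted=8 chunks_done=2
Byte 18 = '0': mode=SIZE remaining=0 emitted=8 chunks_done=2
Byte 19 = 0x0D: mode=SIZE_CR remaining=0 emitted=8 chunks_done=2
Byte 20 = 0x0A: mode=TERM remaining=0 emitted=8 chunks_done=2
Byte 21 = 0x0D: mode=TERM remaining=0 emitted=8 chunks_done=2

Answer: TERM 0 8 2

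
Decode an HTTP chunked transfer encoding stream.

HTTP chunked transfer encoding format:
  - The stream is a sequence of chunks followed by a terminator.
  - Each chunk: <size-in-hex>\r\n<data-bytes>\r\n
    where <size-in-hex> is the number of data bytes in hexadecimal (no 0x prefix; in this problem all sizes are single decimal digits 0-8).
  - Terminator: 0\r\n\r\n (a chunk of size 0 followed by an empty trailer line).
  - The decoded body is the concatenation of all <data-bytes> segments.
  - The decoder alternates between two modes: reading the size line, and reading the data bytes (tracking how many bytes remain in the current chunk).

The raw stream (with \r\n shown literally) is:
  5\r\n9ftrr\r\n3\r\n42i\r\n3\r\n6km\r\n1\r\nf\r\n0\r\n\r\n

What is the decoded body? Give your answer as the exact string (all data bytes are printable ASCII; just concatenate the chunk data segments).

Answer: 9ftrr42i6kmf

Derivation:
Chunk 1: stream[0..1]='5' size=0x5=5, data at stream[3..8]='9ftrr' -> body[0..5], body so far='9ftrr'
Chunk 2: stream[10..11]='3' size=0x3=3, data at stream[13..16]='42i' -> body[5..8], body so far='9ftrr42i'
Chunk 3: stream[18..19]='3' size=0x3=3, data at stream[21..24]='6km' -> body[8..11], body so far='9ftrr42i6km'
Chunk 4: stream[26..27]='1' size=0x1=1, data at stream[29..30]='f' -> body[11..12], body so far='9ftrr42i6kmf'
Chunk 5: stream[32..33]='0' size=0 (terminator). Final body='9ftrr42i6kmf' (12 bytes)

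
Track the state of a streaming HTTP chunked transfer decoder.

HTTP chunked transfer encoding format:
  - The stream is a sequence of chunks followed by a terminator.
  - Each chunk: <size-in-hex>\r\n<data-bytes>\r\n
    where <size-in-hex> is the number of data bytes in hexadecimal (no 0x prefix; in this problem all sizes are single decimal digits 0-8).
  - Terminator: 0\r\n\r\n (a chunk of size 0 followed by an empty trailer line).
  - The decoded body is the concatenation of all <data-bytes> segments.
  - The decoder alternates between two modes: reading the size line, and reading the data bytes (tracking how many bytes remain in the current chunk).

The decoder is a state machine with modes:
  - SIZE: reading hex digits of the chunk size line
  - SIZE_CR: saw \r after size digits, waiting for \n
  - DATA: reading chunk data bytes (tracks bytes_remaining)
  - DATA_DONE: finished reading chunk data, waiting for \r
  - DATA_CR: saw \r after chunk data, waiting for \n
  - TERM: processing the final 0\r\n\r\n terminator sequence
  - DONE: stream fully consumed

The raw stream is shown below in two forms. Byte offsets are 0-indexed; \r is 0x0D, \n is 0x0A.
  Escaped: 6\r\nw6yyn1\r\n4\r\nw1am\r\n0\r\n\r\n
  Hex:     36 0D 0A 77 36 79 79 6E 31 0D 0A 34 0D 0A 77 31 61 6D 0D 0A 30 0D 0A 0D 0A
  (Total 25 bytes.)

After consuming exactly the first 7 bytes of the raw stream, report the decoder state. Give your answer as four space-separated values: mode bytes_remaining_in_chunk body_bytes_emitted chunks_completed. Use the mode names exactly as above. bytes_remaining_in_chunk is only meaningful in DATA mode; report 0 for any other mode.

Byte 0 = '6': mode=SIZE remaining=0 emitted=0 chunks_done=0
Byte 1 = 0x0D: mode=SIZE_CR remaining=0 emitted=0 chunks_done=0
Byte 2 = 0x0A: mode=DATA remaining=6 emitted=0 chunks_done=0
Byte 3 = 'w': mode=DATA remaining=5 emitted=1 chunks_done=0
Byte 4 = '6': mode=DATA remaining=4 emitted=2 chunks_done=0
Byte 5 = 'y': mode=DATA remaining=3 emitted=3 chunks_done=0
Byte 6 = 'y': mode=DATA remaining=2 emitted=4 chunks_done=0

Answer: DATA 2 4 0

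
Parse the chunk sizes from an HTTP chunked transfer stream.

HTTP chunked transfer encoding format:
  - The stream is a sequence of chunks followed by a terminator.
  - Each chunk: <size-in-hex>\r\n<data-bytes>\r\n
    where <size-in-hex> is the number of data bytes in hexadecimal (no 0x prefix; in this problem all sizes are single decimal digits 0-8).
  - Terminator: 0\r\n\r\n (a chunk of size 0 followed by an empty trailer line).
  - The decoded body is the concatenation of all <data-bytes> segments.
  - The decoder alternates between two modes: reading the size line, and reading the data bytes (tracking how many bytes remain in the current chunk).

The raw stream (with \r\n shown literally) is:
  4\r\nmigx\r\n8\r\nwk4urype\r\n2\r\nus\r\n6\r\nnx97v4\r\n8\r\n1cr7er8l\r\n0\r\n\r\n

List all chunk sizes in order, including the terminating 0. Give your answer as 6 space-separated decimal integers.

Answer: 4 8 2 6 8 0

Derivation:
Chunk 1: stream[0..1]='4' size=0x4=4, data at stream[3..7]='migx' -> body[0..4], body so far='migx'
Chunk 2: stream[9..10]='8' size=0x8=8, data at stream[12..20]='wk4urype' -> body[4..12], body so far='migxwk4urype'
Chunk 3: stream[22..23]='2' size=0x2=2, data at stream[25..27]='us' -> body[12..14], body so far='migxwk4urypeus'
Chunk 4: stream[29..30]='6' size=0x6=6, data at stream[32..38]='nx97v4' -> body[14..20], body so far='migxwk4urypeusnx97v4'
Chunk 5: stream[40..41]='8' size=0x8=8, data at stream[43..51]='1cr7er8l' -> body[20..28], body so far='migxwk4urypeusnx97v41cr7er8l'
Chunk 6: stream[53..54]='0' size=0 (terminator). Final body='migxwk4urypeusnx97v41cr7er8l' (28 bytes)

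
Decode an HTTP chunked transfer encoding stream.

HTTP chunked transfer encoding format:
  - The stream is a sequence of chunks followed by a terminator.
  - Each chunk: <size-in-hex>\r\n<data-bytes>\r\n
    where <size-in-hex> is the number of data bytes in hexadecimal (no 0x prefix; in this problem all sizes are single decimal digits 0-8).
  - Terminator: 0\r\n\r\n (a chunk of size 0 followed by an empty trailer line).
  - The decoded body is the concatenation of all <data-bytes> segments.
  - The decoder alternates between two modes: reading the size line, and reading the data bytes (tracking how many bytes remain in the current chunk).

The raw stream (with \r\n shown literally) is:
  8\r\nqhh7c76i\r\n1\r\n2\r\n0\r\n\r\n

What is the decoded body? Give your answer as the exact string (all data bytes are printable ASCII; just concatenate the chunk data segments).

Chunk 1: stream[0..1]='8' size=0x8=8, data at stream[3..11]='qhh7c76i' -> body[0..8], body so far='qhh7c76i'
Chunk 2: stream[13..14]='1' size=0x1=1, data at stream[16..17]='2' -> body[8..9], body so far='qhh7c76i2'
Chunk 3: stream[19..20]='0' size=0 (terminator). Final body='qhh7c76i2' (9 bytes)

Answer: qhh7c76i2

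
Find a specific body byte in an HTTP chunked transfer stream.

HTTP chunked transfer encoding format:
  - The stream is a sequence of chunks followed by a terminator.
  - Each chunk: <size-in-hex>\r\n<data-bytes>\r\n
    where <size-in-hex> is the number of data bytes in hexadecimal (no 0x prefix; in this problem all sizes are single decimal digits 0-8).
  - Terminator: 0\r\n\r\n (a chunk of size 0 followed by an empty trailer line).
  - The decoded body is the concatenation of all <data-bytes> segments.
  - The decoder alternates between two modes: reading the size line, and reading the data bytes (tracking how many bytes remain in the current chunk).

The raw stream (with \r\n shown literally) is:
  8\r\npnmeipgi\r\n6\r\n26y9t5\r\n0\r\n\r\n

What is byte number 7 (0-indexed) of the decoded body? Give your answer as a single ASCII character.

Chunk 1: stream[0..1]='8' size=0x8=8, data at stream[3..11]='pnmeipgi' -> body[0..8], body so far='pnmeipgi'
Chunk 2: stream[13..14]='6' size=0x6=6, data at stream[16..22]='26y9t5' -> body[8..14], body so far='pnmeipgi26y9t5'
Chunk 3: stream[24..25]='0' size=0 (terminator). Final body='pnmeipgi26y9t5' (14 bytes)
Body byte 7 = 'i'

Answer: i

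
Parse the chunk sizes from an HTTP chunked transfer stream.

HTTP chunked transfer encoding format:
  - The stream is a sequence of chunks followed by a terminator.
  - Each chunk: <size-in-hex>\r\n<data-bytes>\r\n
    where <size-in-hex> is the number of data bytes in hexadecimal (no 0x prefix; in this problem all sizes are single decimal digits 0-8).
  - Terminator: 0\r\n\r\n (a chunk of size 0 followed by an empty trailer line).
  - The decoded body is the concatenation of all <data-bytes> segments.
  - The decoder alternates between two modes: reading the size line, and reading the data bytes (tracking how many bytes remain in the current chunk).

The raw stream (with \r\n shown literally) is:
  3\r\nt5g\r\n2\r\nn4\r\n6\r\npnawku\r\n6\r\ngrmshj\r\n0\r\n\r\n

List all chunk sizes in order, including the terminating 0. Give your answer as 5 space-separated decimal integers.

Chunk 1: stream[0..1]='3' size=0x3=3, data at stream[3..6]='t5g' -> body[0..3], body so far='t5g'
Chunk 2: stream[8..9]='2' size=0x2=2, data at stream[11..13]='n4' -> body[3..5], body so far='t5gn4'
Chunk 3: stream[15..16]='6' size=0x6=6, data at stream[18..24]='pnawku' -> body[5..11], body so far='t5gn4pnawku'
Chunk 4: stream[26..27]='6' size=0x6=6, data at stream[29..35]='grmshj' -> body[11..17], body so far='t5gn4pnawkugrmshj'
Chunk 5: stream[37..38]='0' size=0 (terminator). Final body='t5gn4pnawkugrmshj' (17 bytes)

Answer: 3 2 6 6 0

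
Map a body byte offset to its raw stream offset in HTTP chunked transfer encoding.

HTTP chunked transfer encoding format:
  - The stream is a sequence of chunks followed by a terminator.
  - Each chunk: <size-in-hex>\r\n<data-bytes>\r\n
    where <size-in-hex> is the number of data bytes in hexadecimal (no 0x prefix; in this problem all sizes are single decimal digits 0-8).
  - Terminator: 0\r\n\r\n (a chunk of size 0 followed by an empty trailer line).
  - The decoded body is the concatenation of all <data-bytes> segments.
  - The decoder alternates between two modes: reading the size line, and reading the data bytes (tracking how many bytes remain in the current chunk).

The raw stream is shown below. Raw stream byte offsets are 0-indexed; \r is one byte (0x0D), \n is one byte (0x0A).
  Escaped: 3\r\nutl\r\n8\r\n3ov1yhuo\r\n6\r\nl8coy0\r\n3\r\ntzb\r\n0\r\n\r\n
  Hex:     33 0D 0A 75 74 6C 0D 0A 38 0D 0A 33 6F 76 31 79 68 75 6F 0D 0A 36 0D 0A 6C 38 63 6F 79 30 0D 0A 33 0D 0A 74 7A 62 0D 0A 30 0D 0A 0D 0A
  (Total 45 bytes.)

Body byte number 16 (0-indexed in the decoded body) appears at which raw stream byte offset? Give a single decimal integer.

Answer: 29

Derivation:
Chunk 1: stream[0..1]='3' size=0x3=3, data at stream[3..6]='utl' -> body[0..3], body so far='utl'
Chunk 2: stream[8..9]='8' size=0x8=8, data at stream[11..19]='3ov1yhuo' -> body[3..11], body so far='utl3ov1yhuo'
Chunk 3: stream[21..22]='6' size=0x6=6, data at stream[24..30]='l8coy0' -> body[11..17], body so far='utl3ov1yhuol8coy0'
Chunk 4: stream[32..33]='3' size=0x3=3, data at stream[35..38]='tzb' -> body[17..20], body so far='utl3ov1yhuol8coy0tzb'
Chunk 5: stream[40..41]='0' size=0 (terminator). Final body='utl3ov1yhuol8coy0tzb' (20 bytes)
Body byte 16 at stream offset 29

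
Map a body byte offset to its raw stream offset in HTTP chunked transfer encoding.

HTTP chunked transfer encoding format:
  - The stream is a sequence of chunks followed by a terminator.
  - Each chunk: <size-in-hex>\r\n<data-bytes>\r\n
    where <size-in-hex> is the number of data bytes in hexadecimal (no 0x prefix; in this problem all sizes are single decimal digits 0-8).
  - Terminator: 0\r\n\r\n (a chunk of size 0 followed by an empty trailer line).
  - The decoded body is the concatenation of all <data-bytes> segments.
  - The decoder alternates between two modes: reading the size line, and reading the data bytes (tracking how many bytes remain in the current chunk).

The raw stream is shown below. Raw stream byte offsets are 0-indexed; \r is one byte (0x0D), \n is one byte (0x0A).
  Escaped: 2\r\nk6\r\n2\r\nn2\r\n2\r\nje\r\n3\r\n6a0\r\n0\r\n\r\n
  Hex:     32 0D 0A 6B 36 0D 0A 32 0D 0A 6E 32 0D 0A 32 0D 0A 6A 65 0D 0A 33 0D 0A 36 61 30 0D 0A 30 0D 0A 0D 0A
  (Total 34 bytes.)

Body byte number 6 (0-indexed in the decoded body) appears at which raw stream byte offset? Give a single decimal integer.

Answer: 24

Derivation:
Chunk 1: stream[0..1]='2' size=0x2=2, data at stream[3..5]='k6' -> body[0..2], body so far='k6'
Chunk 2: stream[7..8]='2' size=0x2=2, data at stream[10..12]='n2' -> body[2..4], body so far='k6n2'
Chunk 3: stream[14..15]='2' size=0x2=2, data at stream[17..19]='je' -> body[4..6], body so far='k6n2je'
Chunk 4: stream[21..22]='3' size=0x3=3, data at stream[24..27]='6a0' -> body[6..9], body so far='k6n2je6a0'
Chunk 5: stream[29..30]='0' size=0 (terminator). Final body='k6n2je6a0' (9 bytes)
Body byte 6 at stream offset 24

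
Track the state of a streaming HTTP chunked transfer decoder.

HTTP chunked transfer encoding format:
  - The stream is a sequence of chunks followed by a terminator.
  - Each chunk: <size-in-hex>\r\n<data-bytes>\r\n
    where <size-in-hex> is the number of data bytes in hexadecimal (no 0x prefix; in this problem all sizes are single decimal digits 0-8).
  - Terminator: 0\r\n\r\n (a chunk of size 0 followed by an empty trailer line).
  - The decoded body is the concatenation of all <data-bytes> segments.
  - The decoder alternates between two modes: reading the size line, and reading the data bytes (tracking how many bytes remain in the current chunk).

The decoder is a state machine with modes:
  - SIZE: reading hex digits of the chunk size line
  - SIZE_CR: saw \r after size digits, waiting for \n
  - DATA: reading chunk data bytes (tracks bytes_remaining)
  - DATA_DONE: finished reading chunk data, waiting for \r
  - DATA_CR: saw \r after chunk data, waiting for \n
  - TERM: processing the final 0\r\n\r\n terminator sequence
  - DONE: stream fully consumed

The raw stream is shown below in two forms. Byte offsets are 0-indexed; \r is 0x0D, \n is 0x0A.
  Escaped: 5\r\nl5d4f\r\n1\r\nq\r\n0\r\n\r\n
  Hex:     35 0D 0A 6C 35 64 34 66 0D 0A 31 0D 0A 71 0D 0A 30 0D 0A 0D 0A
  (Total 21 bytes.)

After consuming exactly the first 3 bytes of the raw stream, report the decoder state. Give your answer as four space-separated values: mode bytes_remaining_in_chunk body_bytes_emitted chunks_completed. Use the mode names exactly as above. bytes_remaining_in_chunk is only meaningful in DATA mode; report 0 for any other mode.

Byte 0 = '5': mode=SIZE remaining=0 emitted=0 chunks_done=0
Byte 1 = 0x0D: mode=SIZE_CR remaining=0 emitted=0 chunks_done=0
Byte 2 = 0x0A: mode=DATA remaining=5 emitted=0 chunks_done=0

Answer: DATA 5 0 0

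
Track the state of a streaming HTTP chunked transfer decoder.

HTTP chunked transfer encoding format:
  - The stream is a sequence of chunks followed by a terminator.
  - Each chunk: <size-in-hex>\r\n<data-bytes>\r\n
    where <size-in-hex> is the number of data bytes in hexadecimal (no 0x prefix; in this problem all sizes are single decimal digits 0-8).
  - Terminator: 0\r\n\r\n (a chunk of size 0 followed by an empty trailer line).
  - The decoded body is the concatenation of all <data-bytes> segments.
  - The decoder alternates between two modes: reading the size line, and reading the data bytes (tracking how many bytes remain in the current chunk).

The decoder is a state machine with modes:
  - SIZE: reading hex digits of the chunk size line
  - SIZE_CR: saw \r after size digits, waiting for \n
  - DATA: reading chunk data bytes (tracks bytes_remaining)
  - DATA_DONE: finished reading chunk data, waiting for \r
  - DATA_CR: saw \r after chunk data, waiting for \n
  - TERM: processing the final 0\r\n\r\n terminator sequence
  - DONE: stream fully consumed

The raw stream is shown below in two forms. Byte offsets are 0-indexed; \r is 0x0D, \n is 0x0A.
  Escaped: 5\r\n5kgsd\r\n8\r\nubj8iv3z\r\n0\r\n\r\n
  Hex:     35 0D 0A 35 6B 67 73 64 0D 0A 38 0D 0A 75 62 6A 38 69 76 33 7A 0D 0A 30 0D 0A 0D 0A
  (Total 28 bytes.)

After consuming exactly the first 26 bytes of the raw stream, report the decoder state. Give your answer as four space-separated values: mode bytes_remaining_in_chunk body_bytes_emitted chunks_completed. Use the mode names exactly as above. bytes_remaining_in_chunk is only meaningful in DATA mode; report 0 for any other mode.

Answer: TERM 0 13 2

Derivation:
Byte 0 = '5': mode=SIZE remaining=0 emitted=0 chunks_done=0
Byte 1 = 0x0D: mode=SIZE_CR remaining=0 emitted=0 chunks_done=0
Byte 2 = 0x0A: mode=DATA remaining=5 emitted=0 chunks_done=0
Byte 3 = '5': mode=DATA remaining=4 emitted=1 chunks_done=0
Byte 4 = 'k': mode=DATA remaining=3 emitted=2 chunks_done=0
Byte 5 = 'g': mode=DATA remaining=2 emitted=3 chunks_done=0
Byte 6 = 's': mode=DATA remaining=1 emitted=4 chunks_done=0
Byte 7 = 'd': mode=DATA_DONE remaining=0 emitted=5 chunks_done=0
Byte 8 = 0x0D: mode=DATA_CR remaining=0 emitted=5 chunks_done=0
Byte 9 = 0x0A: mode=SIZE remaining=0 emitted=5 chunks_done=1
Byte 10 = '8': mode=SIZE remaining=0 emitted=5 chunks_done=1
Byte 11 = 0x0D: mode=SIZE_CR remaining=0 emitted=5 chunks_done=1
Byte 12 = 0x0A: mode=DATA remaining=8 emitted=5 chunks_done=1
Byte 13 = 'u': mode=DATA remaining=7 emitted=6 chunks_done=1
Byte 14 = 'b': mode=DATA remaining=6 emitted=7 chunks_done=1
Byte 15 = 'j': mode=DATA remaining=5 emitted=8 chunks_done=1
Byte 16 = '8': mode=DATA remaining=4 emitted=9 chunks_done=1
Byte 17 = 'i': mode=DATA remaining=3 emitted=10 chunks_done=1
Byte 18 = 'v': mode=DATA remaining=2 emitted=11 chunks_done=1
Byte 19 = '3': mode=DATA remaining=1 emitted=12 chunks_done=1
Byte 20 = 'z': mode=DATA_DONE remaining=0 emitted=13 chunks_done=1
Byte 21 = 0x0D: mode=DATA_CR remaining=0 emitted=13 chunks_done=1
Byte 22 = 0x0A: mode=SIZE remaining=0 emitted=13 chunks_done=2
Byte 23 = '0': mode=SIZE remaining=0 emitted=13 chunks_done=2
Byte 24 = 0x0D: mode=SIZE_CR remaining=0 emitted=13 chunks_done=2
Byte 25 = 0x0A: mode=TERM remaining=0 emitted=13 chunks_done=2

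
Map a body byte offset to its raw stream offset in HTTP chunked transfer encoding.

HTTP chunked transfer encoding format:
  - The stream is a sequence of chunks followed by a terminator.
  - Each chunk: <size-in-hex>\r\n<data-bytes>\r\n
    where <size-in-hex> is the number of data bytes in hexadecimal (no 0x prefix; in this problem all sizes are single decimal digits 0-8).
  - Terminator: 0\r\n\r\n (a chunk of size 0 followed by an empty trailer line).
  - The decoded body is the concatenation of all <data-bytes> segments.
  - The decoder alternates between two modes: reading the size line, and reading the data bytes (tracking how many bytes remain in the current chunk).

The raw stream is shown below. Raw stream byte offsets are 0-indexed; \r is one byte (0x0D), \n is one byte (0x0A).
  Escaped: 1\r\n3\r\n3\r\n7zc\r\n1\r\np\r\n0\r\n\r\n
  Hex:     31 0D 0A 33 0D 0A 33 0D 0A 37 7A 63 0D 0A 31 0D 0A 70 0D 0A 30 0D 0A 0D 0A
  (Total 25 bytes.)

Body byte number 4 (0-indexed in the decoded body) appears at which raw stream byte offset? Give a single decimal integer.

Chunk 1: stream[0..1]='1' size=0x1=1, data at stream[3..4]='3' -> body[0..1], body so far='3'
Chunk 2: stream[6..7]='3' size=0x3=3, data at stream[9..12]='7zc' -> body[1..4], body so far='37zc'
Chunk 3: stream[14..15]='1' size=0x1=1, data at stream[17..18]='p' -> body[4..5], body so far='37zcp'
Chunk 4: stream[20..21]='0' size=0 (terminator). Final body='37zcp' (5 bytes)
Body byte 4 at stream offset 17

Answer: 17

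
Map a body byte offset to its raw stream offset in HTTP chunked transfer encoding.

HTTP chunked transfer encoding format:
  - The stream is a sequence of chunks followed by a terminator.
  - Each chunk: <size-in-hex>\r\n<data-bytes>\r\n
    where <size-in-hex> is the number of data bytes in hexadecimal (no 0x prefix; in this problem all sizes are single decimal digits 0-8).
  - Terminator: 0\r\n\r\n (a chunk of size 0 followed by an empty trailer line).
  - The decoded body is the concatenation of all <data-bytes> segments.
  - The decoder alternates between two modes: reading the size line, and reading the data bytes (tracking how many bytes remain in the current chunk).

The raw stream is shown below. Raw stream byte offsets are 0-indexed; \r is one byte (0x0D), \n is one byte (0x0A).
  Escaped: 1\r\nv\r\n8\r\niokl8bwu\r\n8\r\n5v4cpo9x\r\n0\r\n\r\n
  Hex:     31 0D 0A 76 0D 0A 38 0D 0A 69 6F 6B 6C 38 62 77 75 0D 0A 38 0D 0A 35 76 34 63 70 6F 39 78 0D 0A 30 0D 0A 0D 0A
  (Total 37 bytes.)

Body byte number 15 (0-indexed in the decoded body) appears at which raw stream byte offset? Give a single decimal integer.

Chunk 1: stream[0..1]='1' size=0x1=1, data at stream[3..4]='v' -> body[0..1], body so far='v'
Chunk 2: stream[6..7]='8' size=0x8=8, data at stream[9..17]='iokl8bwu' -> body[1..9], body so far='viokl8bwu'
Chunk 3: stream[19..20]='8' size=0x8=8, data at stream[22..30]='5v4cpo9x' -> body[9..17], body so far='viokl8bwu5v4cpo9x'
Chunk 4: stream[32..33]='0' size=0 (terminator). Final body='viokl8bwu5v4cpo9x' (17 bytes)
Body byte 15 at stream offset 28

Answer: 28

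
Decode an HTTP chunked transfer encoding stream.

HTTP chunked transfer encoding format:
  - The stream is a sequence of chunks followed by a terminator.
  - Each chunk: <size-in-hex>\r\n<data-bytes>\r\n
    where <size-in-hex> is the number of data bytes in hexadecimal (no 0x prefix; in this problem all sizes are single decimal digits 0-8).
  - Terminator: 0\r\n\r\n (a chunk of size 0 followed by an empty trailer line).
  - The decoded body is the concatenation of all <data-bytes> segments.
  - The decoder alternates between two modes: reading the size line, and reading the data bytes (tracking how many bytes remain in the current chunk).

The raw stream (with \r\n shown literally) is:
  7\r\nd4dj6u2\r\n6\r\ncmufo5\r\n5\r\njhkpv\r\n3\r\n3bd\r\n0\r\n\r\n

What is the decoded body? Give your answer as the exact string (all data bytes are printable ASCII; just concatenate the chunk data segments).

Answer: d4dj6u2cmufo5jhkpv3bd

Derivation:
Chunk 1: stream[0..1]='7' size=0x7=7, data at stream[3..10]='d4dj6u2' -> body[0..7], body so far='d4dj6u2'
Chunk 2: stream[12..13]='6' size=0x6=6, data at stream[15..21]='cmufo5' -> body[7..13], body so far='d4dj6u2cmufo5'
Chunk 3: stream[23..24]='5' size=0x5=5, data at stream[26..31]='jhkpv' -> body[13..18], body so far='d4dj6u2cmufo5jhkpv'
Chunk 4: stream[33..34]='3' size=0x3=3, data at stream[36..39]='3bd' -> body[18..21], body so far='d4dj6u2cmufo5jhkpv3bd'
Chunk 5: stream[41..42]='0' size=0 (terminator). Final body='d4dj6u2cmufo5jhkpv3bd' (21 bytes)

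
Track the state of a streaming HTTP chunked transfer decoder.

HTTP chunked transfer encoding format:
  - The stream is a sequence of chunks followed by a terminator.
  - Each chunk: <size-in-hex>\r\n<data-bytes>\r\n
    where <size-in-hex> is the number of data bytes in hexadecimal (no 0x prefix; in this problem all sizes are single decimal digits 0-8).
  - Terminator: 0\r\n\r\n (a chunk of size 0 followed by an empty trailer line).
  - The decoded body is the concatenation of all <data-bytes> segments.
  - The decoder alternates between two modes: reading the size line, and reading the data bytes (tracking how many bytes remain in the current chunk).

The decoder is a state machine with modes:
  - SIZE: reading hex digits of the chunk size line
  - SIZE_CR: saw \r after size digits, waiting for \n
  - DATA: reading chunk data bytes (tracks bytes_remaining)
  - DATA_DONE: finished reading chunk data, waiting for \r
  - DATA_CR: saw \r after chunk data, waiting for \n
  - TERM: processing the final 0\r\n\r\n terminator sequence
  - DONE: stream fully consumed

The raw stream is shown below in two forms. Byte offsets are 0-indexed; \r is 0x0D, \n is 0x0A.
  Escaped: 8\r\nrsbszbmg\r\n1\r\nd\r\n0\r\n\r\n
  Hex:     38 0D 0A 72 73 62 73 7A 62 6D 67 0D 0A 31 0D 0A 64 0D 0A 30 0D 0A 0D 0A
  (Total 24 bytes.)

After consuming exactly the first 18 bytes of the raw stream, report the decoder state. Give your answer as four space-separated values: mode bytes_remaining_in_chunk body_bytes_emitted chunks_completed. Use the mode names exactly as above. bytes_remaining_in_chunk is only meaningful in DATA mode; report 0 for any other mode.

Answer: DATA_CR 0 9 1

Derivation:
Byte 0 = '8': mode=SIZE remaining=0 emitted=0 chunks_done=0
Byte 1 = 0x0D: mode=SIZE_CR remaining=0 emitted=0 chunks_done=0
Byte 2 = 0x0A: mode=DATA remaining=8 emitted=0 chunks_done=0
Byte 3 = 'r': mode=DATA remaining=7 emitted=1 chunks_done=0
Byte 4 = 's': mode=DATA remaining=6 emitted=2 chunks_done=0
Byte 5 = 'b': mode=DATA remaining=5 emitted=3 chunks_done=0
Byte 6 = 's': mode=DATA remaining=4 emitted=4 chunks_done=0
Byte 7 = 'z': mode=DATA remaining=3 emitted=5 chunks_done=0
Byte 8 = 'b': mode=DATA remaining=2 emitted=6 chunks_done=0
Byte 9 = 'm': mode=DATA remaining=1 emitted=7 chunks_done=0
Byte 10 = 'g': mode=DATA_DONE remaining=0 emitted=8 chunks_done=0
Byte 11 = 0x0D: mode=DATA_CR remaining=0 emitted=8 chunks_done=0
Byte 12 = 0x0A: mode=SIZE remaining=0 emitted=8 chunks_done=1
Byte 13 = '1': mode=SIZE remaining=0 emitted=8 chunks_done=1
Byte 14 = 0x0D: mode=SIZE_CR remaining=0 emitted=8 chunks_done=1
Byte 15 = 0x0A: mode=DATA remaining=1 emitted=8 chunks_done=1
Byte 16 = 'd': mode=DATA_DONE remaining=0 emitted=9 chunks_done=1
Byte 17 = 0x0D: mode=DATA_CR remaining=0 emitted=9 chunks_done=1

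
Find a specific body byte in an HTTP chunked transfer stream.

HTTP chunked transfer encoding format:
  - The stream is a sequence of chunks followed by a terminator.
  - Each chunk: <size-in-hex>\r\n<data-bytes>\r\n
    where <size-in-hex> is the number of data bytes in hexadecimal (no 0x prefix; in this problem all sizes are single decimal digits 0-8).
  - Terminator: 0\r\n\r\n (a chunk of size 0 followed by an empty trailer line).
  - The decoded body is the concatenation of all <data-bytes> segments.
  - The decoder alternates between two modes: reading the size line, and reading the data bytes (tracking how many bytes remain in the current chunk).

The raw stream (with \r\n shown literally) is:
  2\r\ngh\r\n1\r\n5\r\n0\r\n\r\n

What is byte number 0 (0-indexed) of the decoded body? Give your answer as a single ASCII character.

Chunk 1: stream[0..1]='2' size=0x2=2, data at stream[3..5]='gh' -> body[0..2], body so far='gh'
Chunk 2: stream[7..8]='1' size=0x1=1, data at stream[10..11]='5' -> body[2..3], body so far='gh5'
Chunk 3: stream[13..14]='0' size=0 (terminator). Final body='gh5' (3 bytes)
Body byte 0 = 'g'

Answer: g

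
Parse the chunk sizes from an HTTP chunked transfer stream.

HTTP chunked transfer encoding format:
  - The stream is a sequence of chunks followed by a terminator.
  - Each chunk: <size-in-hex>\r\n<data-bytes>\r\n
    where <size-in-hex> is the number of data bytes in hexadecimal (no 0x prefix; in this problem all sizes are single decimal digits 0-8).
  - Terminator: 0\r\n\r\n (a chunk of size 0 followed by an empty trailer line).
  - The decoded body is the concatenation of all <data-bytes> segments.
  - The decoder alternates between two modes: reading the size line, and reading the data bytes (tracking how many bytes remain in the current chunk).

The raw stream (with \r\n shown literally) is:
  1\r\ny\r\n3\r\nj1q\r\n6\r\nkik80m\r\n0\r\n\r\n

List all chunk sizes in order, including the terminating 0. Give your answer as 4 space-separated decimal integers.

Answer: 1 3 6 0

Derivation:
Chunk 1: stream[0..1]='1' size=0x1=1, data at stream[3..4]='y' -> body[0..1], body so far='y'
Chunk 2: stream[6..7]='3' size=0x3=3, data at stream[9..12]='j1q' -> body[1..4], body so far='yj1q'
Chunk 3: stream[14..15]='6' size=0x6=6, data at stream[17..23]='kik80m' -> body[4..10], body so far='yj1qkik80m'
Chunk 4: stream[25..26]='0' size=0 (terminator). Final body='yj1qkik80m' (10 bytes)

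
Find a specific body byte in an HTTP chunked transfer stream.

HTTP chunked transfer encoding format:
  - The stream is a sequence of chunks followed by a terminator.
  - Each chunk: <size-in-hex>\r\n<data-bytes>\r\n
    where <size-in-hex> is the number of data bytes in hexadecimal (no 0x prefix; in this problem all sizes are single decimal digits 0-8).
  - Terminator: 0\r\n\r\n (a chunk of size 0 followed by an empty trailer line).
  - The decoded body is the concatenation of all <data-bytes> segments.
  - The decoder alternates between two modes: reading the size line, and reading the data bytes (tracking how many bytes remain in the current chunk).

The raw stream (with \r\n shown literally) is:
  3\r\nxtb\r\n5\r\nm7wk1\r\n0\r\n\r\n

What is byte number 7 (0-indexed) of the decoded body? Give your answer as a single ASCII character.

Chunk 1: stream[0..1]='3' size=0x3=3, data at stream[3..6]='xtb' -> body[0..3], body so far='xtb'
Chunk 2: stream[8..9]='5' size=0x5=5, data at stream[11..16]='m7wk1' -> body[3..8], body so far='xtbm7wk1'
Chunk 3: stream[18..19]='0' size=0 (terminator). Final body='xtbm7wk1' (8 bytes)
Body byte 7 = '1'

Answer: 1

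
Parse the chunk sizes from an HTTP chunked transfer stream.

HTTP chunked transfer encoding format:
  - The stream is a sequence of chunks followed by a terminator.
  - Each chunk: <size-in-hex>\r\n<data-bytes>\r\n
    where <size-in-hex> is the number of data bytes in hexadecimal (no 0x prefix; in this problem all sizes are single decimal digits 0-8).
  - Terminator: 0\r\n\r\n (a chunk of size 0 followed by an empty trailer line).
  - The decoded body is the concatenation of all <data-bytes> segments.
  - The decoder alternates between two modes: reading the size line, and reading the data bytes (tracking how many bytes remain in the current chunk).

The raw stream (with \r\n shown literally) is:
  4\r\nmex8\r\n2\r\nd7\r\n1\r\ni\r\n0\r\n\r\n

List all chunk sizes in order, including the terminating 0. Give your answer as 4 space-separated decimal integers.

Chunk 1: stream[0..1]='4' size=0x4=4, data at stream[3..7]='mex8' -> body[0..4], body so far='mex8'
Chunk 2: stream[9..10]='2' size=0x2=2, data at stream[12..14]='d7' -> body[4..6], body so far='mex8d7'
Chunk 3: stream[16..17]='1' size=0x1=1, data at stream[19..20]='i' -> body[6..7], body so far='mex8d7i'
Chunk 4: stream[22..23]='0' size=0 (terminator). Final body='mex8d7i' (7 bytes)

Answer: 4 2 1 0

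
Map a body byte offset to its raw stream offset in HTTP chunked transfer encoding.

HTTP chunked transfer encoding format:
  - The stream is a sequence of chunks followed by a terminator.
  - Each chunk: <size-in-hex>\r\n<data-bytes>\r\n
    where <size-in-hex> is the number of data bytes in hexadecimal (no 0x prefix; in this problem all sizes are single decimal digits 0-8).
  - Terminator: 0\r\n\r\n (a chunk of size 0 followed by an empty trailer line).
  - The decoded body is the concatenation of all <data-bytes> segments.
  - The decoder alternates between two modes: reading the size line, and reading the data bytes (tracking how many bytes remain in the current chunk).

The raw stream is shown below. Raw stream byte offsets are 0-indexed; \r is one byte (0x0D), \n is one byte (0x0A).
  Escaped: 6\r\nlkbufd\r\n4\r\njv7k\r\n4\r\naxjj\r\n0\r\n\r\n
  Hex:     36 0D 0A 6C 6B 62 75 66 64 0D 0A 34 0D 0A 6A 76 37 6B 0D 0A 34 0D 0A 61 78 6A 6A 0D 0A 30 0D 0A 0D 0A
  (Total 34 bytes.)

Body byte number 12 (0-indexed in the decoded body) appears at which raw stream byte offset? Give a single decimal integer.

Chunk 1: stream[0..1]='6' size=0x6=6, data at stream[3..9]='lkbufd' -> body[0..6], body so far='lkbufd'
Chunk 2: stream[11..12]='4' size=0x4=4, data at stream[14..18]='jv7k' -> body[6..10], body so far='lkbufdjv7k'
Chunk 3: stream[20..21]='4' size=0x4=4, data at stream[23..27]='axjj' -> body[10..14], body so far='lkbufdjv7kaxjj'
Chunk 4: stream[29..30]='0' size=0 (terminator). Final body='lkbufdjv7kaxjj' (14 bytes)
Body byte 12 at stream offset 25

Answer: 25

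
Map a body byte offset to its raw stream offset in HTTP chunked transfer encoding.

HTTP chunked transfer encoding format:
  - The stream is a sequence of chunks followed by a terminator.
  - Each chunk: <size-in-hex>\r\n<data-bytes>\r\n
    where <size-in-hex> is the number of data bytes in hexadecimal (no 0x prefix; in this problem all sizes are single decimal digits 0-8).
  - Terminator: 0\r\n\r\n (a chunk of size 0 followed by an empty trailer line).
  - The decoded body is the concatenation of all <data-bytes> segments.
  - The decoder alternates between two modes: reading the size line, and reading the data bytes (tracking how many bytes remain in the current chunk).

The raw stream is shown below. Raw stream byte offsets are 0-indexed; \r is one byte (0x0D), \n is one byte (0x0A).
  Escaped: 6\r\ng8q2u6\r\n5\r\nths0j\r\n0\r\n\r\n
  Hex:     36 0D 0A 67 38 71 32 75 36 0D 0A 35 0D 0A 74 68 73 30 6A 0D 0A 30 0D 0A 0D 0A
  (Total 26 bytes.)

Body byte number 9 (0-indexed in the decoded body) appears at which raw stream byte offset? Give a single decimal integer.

Answer: 17

Derivation:
Chunk 1: stream[0..1]='6' size=0x6=6, data at stream[3..9]='g8q2u6' -> body[0..6], body so far='g8q2u6'
Chunk 2: stream[11..12]='5' size=0x5=5, data at stream[14..19]='ths0j' -> body[6..11], body so far='g8q2u6ths0j'
Chunk 3: stream[21..22]='0' size=0 (terminator). Final body='g8q2u6ths0j' (11 bytes)
Body byte 9 at stream offset 17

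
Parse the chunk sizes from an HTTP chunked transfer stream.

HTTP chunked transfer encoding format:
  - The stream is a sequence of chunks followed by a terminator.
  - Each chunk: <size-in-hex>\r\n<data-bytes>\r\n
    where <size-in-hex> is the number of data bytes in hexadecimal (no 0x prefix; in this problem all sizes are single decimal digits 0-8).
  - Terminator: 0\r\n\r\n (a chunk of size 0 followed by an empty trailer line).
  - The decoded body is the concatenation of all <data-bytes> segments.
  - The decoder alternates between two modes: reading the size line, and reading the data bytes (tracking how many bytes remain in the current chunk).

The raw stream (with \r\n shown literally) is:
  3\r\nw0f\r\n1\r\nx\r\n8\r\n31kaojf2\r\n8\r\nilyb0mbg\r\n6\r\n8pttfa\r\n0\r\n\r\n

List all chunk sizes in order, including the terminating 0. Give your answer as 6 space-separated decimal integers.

Answer: 3 1 8 8 6 0

Derivation:
Chunk 1: stream[0..1]='3' size=0x3=3, data at stream[3..6]='w0f' -> body[0..3], body so far='w0f'
Chunk 2: stream[8..9]='1' size=0x1=1, data at stream[11..12]='x' -> body[3..4], body so far='w0fx'
Chunk 3: stream[14..15]='8' size=0x8=8, data at stream[17..25]='31kaojf2' -> body[4..12], body so far='w0fx31kaojf2'
Chunk 4: stream[27..28]='8' size=0x8=8, data at stream[30..38]='ilyb0mbg' -> body[12..20], body so far='w0fx31kaojf2ilyb0mbg'
Chunk 5: stream[40..41]='6' size=0x6=6, data at stream[43..49]='8pttfa' -> body[20..26], body so far='w0fx31kaojf2ilyb0mbg8pttfa'
Chunk 6: stream[51..52]='0' size=0 (terminator). Final body='w0fx31kaojf2ilyb0mbg8pttfa' (26 bytes)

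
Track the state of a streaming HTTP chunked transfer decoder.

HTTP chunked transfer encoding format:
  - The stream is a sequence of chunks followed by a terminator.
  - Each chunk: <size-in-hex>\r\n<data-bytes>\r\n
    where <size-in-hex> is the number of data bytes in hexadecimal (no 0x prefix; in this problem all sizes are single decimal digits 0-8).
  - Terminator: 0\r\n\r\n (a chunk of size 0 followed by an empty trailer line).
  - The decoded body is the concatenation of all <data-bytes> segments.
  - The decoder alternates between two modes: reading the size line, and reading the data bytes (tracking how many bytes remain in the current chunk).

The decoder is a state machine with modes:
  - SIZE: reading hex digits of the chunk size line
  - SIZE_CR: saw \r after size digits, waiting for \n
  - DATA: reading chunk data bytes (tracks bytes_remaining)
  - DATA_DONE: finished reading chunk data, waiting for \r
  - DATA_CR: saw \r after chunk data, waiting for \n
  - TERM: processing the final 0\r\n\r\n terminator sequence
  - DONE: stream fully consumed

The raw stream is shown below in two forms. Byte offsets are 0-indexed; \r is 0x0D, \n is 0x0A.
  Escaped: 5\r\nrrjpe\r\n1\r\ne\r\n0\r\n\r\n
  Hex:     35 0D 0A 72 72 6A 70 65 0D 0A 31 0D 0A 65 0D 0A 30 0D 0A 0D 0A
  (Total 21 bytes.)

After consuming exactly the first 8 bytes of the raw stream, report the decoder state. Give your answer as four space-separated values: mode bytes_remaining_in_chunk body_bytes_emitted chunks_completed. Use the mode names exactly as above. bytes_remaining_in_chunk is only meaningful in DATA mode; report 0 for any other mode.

Byte 0 = '5': mode=SIZE remaining=0 emitted=0 chunks_done=0
Byte 1 = 0x0D: mode=SIZE_CR remaining=0 emitted=0 chunks_done=0
Byte 2 = 0x0A: mode=DATA remaining=5 emitted=0 chunks_done=0
Byte 3 = 'r': mode=DATA remaining=4 emitted=1 chunks_done=0
Byte 4 = 'r': mode=DATA remaining=3 emitted=2 chunks_done=0
Byte 5 = 'j': mode=DATA remaining=2 emitted=3 chunks_done=0
Byte 6 = 'p': mode=DATA remaining=1 emitted=4 chunks_done=0
Byte 7 = 'e': mode=DATA_DONE remaining=0 emitted=5 chunks_done=0

Answer: DATA_DONE 0 5 0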